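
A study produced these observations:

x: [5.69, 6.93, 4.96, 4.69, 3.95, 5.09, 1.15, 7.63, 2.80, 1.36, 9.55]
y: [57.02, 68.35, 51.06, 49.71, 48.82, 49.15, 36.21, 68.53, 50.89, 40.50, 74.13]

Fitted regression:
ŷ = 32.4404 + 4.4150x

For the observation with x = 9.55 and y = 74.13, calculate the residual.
Residual = -0.4737

The residual is the difference between the actual value and the predicted value:

Residual = y - ŷ

Step 1: Calculate predicted value
ŷ = 32.4404 + 4.4150 × 9.55
ŷ = 74.6037

Step 2: Calculate residual
Residual = 74.13 - 74.6037
Residual = -0.4737

The residual is negative, so the observed y = 74.13 sits below the regression line (the line overestimates it by 0.4737).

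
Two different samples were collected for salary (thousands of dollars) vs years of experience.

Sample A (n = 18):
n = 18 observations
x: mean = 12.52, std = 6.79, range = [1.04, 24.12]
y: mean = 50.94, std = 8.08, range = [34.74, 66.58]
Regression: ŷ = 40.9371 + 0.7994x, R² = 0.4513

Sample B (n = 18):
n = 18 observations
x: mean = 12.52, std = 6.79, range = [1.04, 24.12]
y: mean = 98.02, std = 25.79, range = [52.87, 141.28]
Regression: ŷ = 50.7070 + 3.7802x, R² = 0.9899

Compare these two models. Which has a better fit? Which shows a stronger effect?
Model B has the better fit (R² = 0.9899 vs 0.4513). Model B shows the stronger effect (|β₁| = 3.7802 vs 0.7994).

Model Comparison:

Goodness of fit (R²):
- Model A: R² = 0.4513 → 45.13% of variance in salary explained
- Model B: R² = 0.9899 → 98.99% of variance in salary explained
- 0.9899 > 0.4513 → Model B has the better fit

Effect size (slope magnitude):
- Model A: β₁ = 0.7994 → predicted salary rises 0.7994 thousand dollars per additional year of experience
- Model B: β₁ = 3.7802 → predicted salary rises 3.7802 thousand dollars per additional year of experience
- |0.7994| < |3.7802| → Model B shows the stronger marginal effect

Note: R² measures how tightly points cluster around the line; β₁ measures how steep the line is — they answer different questions.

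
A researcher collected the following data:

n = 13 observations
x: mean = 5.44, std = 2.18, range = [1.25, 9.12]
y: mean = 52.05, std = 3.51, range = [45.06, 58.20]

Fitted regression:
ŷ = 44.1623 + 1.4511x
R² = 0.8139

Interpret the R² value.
The model explains 81.39% of the variance in y (R² = 0.8139), leaving 18.61% unexplained; the fit is strong.

The coefficient of determination R² is the fraction of the total variation in y that the fitted line accounts for.

Here R² = 0.8139:
- Explained: 81.39% of the variation in y
- Unexplained (residual): 100% − 81.39% = 18.61%
- Rule of thumb (below 0.3 weak; 0.3 to below 0.7 moderate; 0.7 and above strong) → strong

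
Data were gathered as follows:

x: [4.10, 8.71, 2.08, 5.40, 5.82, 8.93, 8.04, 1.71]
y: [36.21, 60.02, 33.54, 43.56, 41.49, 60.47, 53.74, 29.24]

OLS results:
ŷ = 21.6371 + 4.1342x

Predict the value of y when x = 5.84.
ŷ = 45.7808

Plug x = 5.84 into the fitted line:

ŷ = 21.6371 + 4.1342 × 5.84
ŷ = 21.6371 + 24.1437
ŷ = 45.7808

This is the fitted mean response at that x — an individual observation would come with a wider prediction interval.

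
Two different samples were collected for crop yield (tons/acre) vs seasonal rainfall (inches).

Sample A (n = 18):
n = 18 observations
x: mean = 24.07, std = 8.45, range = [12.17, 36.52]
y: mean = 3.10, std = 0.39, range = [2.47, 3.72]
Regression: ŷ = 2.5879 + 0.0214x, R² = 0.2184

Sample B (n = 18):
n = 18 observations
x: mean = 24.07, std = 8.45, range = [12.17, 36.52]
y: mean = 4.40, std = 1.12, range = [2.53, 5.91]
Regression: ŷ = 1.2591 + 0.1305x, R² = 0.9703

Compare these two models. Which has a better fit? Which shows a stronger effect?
Model B has the better fit (R² = 0.9703 vs 0.2184). Model B shows the stronger effect (|β₁| = 0.1305 vs 0.0214).

Model Comparison:

Fit — compare R²:
- Model A: R² = 0.2184 → 21.84% of variance in crop yield explained
- Model B: R² = 0.9703 → 97.03% of variance in crop yield explained
- 0.9703 > 0.2184 → Model B has the better fit

Which has the larger per-inch effect? (|β₁|)
- Model A: β₁ = 0.0214 → predicted crop yield rises 0.0214 tons/acre per additional inch of rainfall
- Model B: β₁ = 0.1305 → predicted crop yield rises 0.1305 tons/acre per additional inch of rainfall
- |0.0214| < |0.1305| → Model B shows the stronger marginal effect

Note: The two samples could reflect different populations, time periods, or measurement quality.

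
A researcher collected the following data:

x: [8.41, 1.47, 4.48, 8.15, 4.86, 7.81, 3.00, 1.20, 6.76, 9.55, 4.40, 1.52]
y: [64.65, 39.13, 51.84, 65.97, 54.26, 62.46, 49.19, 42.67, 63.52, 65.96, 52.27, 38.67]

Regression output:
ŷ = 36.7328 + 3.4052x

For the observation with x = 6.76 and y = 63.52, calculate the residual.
Residual = 3.7680

The residual is the difference between the actual value and the predicted value:

Residual = y - ŷ

Step 1: Calculate predicted value
ŷ = 36.7328 + 3.4052 × 6.76
ŷ = 59.7520

Step 2: Calculate residual
Residual = 63.52 - 59.7520
Residual = 3.7680

The residual is positive, so the observed y = 63.52 sits above the regression line (the line underestimates it by 3.7680).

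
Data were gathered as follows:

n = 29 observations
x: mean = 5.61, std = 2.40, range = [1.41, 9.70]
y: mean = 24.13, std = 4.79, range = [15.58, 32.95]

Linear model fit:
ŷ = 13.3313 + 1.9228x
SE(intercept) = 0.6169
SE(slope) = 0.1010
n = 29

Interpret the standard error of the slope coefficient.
SE(β̂₁) = 0.1010 is the estimated standard deviation of the slope estimate across repeated samples; relative to β̂₁ = 1.9228 that is 5.3%, a precise estimate.

What SE measures:
- The standard error quantifies the sampling variability of the coefficient estimate
- It is the estimated standard deviation of β̂₁ across hypothetical repeated samples of the same size
- Smaller SE → more precise estimate

Relative precision:
- SE / |β̂₁| = 0.1010 / 1.9228 = 5.3%
- Rule of thumb (under 20%: precise; 20% to under 50%: moderately precise; 50% or more: imprecise) → precise

Link to the t-test: t = β̂₁ / SE(β̂₁) = 1.9228 / 0.1010 = 19.0376, the statistic for H₀: β₁ = 0.

What drives SE(β̂₁): wider spread of x values → smaller SE.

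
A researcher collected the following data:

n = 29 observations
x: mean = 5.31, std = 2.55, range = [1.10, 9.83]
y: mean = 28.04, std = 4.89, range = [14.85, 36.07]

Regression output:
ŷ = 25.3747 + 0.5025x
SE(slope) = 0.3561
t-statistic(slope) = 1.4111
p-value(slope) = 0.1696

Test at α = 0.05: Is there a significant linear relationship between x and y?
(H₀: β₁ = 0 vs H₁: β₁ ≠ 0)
p-value = 0.1696 ≥ α = 0.05, so we fail to reject H₀. The relationship is not significant.

Hypothesis test for the slope coefficient:

H₀: β₁ = 0 (no linear relationship)
H₁: β₁ ≠ 0 (linear relationship exists)

Test statistic: t = β̂₁ / SE(β̂₁) = 0.5025 / 0.3561 = 1.4111

The p-value (0.1696) is the probability, under H₀, of a t-statistic at least as extreme as |t| = 1.4111 (two-sided, df = n − 2 = 27).

Decision rule: reject H₀ if p-value < α.
p-value = 0.1696 ≥ α = 0.05 → fail to reject H₀.

At α = 0.05 the data do not provide convincing evidence of a nonzero slope.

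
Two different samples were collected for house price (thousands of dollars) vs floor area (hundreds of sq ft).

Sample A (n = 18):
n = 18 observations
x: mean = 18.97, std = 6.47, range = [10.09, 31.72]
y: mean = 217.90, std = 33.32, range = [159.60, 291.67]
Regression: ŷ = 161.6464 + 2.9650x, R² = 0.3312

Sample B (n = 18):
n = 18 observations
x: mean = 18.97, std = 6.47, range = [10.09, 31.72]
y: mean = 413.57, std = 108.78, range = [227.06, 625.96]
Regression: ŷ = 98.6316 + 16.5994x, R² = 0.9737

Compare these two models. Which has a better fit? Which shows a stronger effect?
Model B has the better fit (R² = 0.9737 vs 0.3312). Model B shows the stronger effect (|β₁| = 16.5994 vs 2.9650).

Model Comparison:

Fit — compare R²:
- Model A: R² = 0.3312 → 33.12% of variance in house price explained
- Model B: R² = 0.9737 → 97.37% of variance in house price explained
- 0.9737 > 0.3312 → Model B has the better fit

Strength of effect — compare |β₁|:
- Model A: β₁ = 2.9650 → predicted house price rises 2.9650 thousand dollars per additional hundred sq ft of floor area
- Model B: β₁ = 16.5994 → predicted house price rises 16.5994 thousand dollars per additional hundred sq ft of floor area
- |2.9650| < |16.5994| → Model B shows the stronger marginal effect

Notes:
- R² measures how tightly points cluster around the line; β₁ measures how steep the line is — they answer different questions.
- A better fit (higher R²) doesn't necessarily mean a more important relationship.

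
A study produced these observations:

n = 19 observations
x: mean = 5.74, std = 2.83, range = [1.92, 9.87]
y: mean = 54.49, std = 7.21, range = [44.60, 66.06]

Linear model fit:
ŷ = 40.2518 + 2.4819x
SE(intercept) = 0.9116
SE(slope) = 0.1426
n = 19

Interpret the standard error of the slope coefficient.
SE(β̂₁) = 0.1426 is the estimated standard deviation of the slope estimate across repeated samples; relative to β̂₁ = 2.4819 that is 5.7%, a precise estimate.

SE(β̂₁) = s / √Sxx, where s is the residual standard deviation and Sxx = Σ(x − x̄)². It is the yardstick for how far β̂₁ = 2.4819 could plausibly be from the true slope.

Relative precision:
- SE / |β̂₁| = 0.1426 / 2.4819 = 5.7%
- Rule of thumb (under 20%: precise; 20% to under 50%: moderately precise; 50% or more: imprecise) → precise

Rough 95% range (±2 SE): 2.4819 ± 0.2852 → (2.1967, 2.7671).

What drives SE(β̂₁): larger n (here n = 19) → smaller SE.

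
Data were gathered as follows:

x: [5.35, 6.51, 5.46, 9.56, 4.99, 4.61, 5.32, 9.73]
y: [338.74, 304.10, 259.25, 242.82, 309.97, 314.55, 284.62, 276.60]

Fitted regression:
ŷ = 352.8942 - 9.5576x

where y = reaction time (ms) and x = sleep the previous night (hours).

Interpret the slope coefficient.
An increase of one hour in sleep is associated with a 9.5576 ms decrease in predicted reaction time.

The slope β₁ = -9.5576 gives the rate at which the fitted reaction time changes with sleep.

Interpretation:
- Sleep up by 1 hour → predicted reaction time decreases by 9.5576 ms
- This is a linear approximation: the same per-unit change is assumed across the whole observed x range
- The sign (−) gives the direction; the magnitude 9.5576 gives the size of the effect per hour

(β₀ = 352.8942 is the fitted value at x = 0 and is not part of the slope interpretation.)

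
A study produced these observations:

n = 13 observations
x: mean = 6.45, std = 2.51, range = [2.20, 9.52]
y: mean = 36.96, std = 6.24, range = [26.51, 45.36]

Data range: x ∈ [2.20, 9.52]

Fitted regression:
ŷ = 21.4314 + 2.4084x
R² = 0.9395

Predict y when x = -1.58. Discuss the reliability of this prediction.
The equation gives ŷ = 17.6261; however x = -1.58 is 3.78 units below the observed range, so this extrapolated value should not be trusted.

Prediction calculation:
ŷ = 21.4314 + 2.4084 × (-1.58)
ŷ = 17.6261

Reliability:
- Data range: x ∈ [2.20, 9.52]
- Prediction point: x = -1.58 is 3.78 units below the observed range → this is EXTRAPOLATION, not interpolation

Why that matters here:
- Real relationships often flatten, saturate, or turn nonlinear at extremes
- The standard error of prediction grows with (x − x̄)², and x = -1.58 is far from x̄ = 6.45

Report the number if required, but flag clearly that it is an extrapolation.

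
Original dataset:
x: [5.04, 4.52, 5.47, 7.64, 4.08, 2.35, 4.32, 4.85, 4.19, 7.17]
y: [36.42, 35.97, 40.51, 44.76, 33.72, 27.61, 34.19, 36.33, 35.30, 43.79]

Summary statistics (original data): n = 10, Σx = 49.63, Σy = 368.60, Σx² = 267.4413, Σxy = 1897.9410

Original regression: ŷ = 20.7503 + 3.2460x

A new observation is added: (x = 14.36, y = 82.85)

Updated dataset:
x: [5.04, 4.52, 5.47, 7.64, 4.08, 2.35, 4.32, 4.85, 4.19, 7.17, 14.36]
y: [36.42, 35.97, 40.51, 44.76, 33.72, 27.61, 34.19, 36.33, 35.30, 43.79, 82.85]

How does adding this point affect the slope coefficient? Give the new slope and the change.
Adding the point moves β₁ from 3.2460 to 4.5507, i.e. it increases by 1.3047 (+40.2%).

The new point has HIGH LEVERAGE: x = 14.36 is far from the original mean x̄ = 49.63/10 ≈ 4.96 (original range [2.35, 7.64]).

Step 1: Update the sums with the new point (n goes from 10 to 11)
Σx  = 49.63 + 14.36 = 63.99
Σy  = 368.60 + 82.85 = 451.45
Σx² = 267.4413 + 14.36² = 267.4413 + 206.2096 = 473.6509
Σxy = 1897.9410 + 14.36×82.85 = 1897.9410 + 1189.7260 = 3087.6670

Step 2: Recompute the slope with b₁ = (nΣxy − ΣxΣy) / (nΣx² − (Σx)²)
Numerator   = 11×3087.6670 − 63.99×451.45 = 33964.3370 − 28888.2855 = 5076.0515
Denominator = 11×473.6509 − 63.99² = 5210.1599 − 4094.7201 = 1115.4398
b₁(new) = 5076.0515 / 1115.4398 = 4.5507

(Same formula on the original sums: (10×1897.9410 − 49.63×368.60) / (10×267.4413 − 49.63²) = 685.7920 / 211.2761 = 3.2460, matching the given fit.)

Step 3: Change in slope
Δβ₁ = 4.5507 − 3.2460 = +1.3047
Relative change = +1.3047 / 3.2460 × 100% = +40.2%
→ the slope increases when the point is added.

A high-leverage point only changes the slope if it is off the original line; here y = 82.85 is above the original trend, so the slope increases.
In practice: investigate whether it comes from the same population as the rest of the sample; check such a point for data-entry or measurement error.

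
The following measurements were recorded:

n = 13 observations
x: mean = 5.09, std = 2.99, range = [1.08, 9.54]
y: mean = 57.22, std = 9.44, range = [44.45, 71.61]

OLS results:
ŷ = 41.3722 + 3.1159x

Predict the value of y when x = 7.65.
ŷ = 65.2088

Plug x = 7.65 into the fitted line:

ŷ = 41.3722 + 3.1159 × 7.65
ŷ = 41.3722 + 23.8366
ŷ = 65.2088

This is the fitted mean response at that x — an individual observation would come with a wider prediction interval.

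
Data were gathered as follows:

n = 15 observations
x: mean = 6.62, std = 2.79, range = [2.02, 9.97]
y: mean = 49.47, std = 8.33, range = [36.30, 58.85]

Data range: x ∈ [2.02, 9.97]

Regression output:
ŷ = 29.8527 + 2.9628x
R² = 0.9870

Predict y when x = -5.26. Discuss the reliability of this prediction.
ŷ = 14.2684, but this is extrapolation (below the data range [2.02, 9.97]) and may be unreliable.

Prediction calculation:
ŷ = 29.8527 + 2.9628 × (-5.26)
ŷ = 14.2684

Reliability:
- Data range: x ∈ [2.02, 9.97]
- Prediction point: x = -5.26 is 7.28 units below the observed range → this is EXTRAPOLATION, not interpolation

Why that matters here:
- Real relationships often flatten, saturate, or turn nonlinear at extremes
- The standard error of prediction grows with (x − x̄)², and x = -5.26 is far from x̄ = 6.62
- The linear relationship may not hold outside the observed range

Report the number if required, but flag clearly that it is an extrapolation.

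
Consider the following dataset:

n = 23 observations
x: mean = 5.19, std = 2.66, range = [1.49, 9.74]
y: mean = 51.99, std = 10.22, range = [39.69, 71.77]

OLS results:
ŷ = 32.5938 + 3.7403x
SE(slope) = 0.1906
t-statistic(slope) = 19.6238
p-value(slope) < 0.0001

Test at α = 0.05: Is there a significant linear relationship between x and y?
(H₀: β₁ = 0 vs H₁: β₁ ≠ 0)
p-value < 0.0001 < α = 0.05, so we reject H₀. The relationship is significant.

Hypothesis test for the slope coefficient:

H₀: β₁ = 0 (no linear relationship)
H₁: β₁ ≠ 0 (linear relationship exists)

Test statistic: t = β̂₁ / SE(β̂₁) = 3.7403 / 0.1906 = 19.6238

With df = 21, the two-sided p-value for |t| = 19.6238 is <0.0001.

Decision rule: reject H₀ if p-value < α.
p-value < 0.0001 < α = 0.05 → reject H₀.

There is sufficient evidence at the 5% significance level to conclude that a linear relationship exists between x and y.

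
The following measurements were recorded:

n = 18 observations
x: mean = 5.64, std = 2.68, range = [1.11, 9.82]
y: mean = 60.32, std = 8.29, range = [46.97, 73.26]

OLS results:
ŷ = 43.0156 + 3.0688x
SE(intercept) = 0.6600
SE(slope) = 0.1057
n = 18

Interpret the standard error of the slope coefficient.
SE(slope) = 0.1057 measures the uncertainty in the estimated slope. The coefficient is estimated precisely (SE/|β̂₁| = 3.4%).

What SE measures:
- The standard error quantifies the sampling variability of the coefficient estimate
- It is the estimated standard deviation of β̂₁ across hypothetical repeated samples of the same size
- Smaller SE → more precise estimate

Relative precision:
- SE / |β̂₁| = 0.1057 / 3.0688 = 3.4%
- Rule of thumb (under 20%: precise; 20% to under 50%: moderately precise; 50% or more: imprecise) → precise

Link to the t-test: t = β̂₁ / SE(β̂₁) = 3.0688 / 0.1057 = 29.0331, the statistic for H₀: β₁ = 0.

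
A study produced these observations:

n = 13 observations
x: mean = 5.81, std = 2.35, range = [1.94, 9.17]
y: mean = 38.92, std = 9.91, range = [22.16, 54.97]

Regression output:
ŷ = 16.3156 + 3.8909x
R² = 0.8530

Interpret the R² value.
R² = 0.8530 means 85.30% of the variation in y is explained by the linear relationship with x. This indicates a strong fit.

R² (coefficient of determination) measures the proportion of variance in y explained by the regression model.

Here R² = 0.8530:
- Explained: 85.30% of the variation in y
- Unexplained (residual): 100% − 85.30% = 14.70%
- Rule of thumb (below 0.3 weak; 0.3 to below 0.7 moderate; 0.7 and above strong) → strong

Equivalently, for simple linear regression R² = r², so |r| = √0.8530 ≈ 0.9236.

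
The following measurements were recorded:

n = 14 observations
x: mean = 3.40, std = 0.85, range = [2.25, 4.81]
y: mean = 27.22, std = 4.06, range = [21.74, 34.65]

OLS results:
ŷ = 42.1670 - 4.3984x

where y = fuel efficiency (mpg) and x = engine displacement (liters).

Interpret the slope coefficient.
For each additional liter of engine displacement, predicted fuel efficiency decreases by approximately 4.3984 mpg.

β₁ = -4.3984 is the change in predicted fuel efficiency (mpg) per additional liter of engine displacement.

Interpretation:
- Engine displacement up by 1 liter → predicted fuel efficiency decreases by 4.3984 mpg
- This is a linear approximation: the same per-unit change is assumed across the whole observed x range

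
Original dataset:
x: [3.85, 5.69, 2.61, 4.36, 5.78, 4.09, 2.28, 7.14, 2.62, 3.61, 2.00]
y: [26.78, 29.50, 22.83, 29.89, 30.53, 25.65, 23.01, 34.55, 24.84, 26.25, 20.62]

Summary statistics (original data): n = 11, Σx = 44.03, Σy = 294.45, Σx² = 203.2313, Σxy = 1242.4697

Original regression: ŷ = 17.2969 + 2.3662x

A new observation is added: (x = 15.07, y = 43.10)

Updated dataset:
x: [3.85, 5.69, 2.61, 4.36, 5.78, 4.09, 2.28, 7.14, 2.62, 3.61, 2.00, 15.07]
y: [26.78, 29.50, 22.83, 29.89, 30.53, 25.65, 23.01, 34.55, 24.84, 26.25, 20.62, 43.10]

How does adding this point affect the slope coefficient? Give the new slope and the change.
Adding the point moves β₁ from 2.3662 to 1.6483, i.e. it decreases by 0.7179 (-30.3%).

x = 15.07 lies well outside the original x-range [2.00, 7.14] (x̄ ≈ 4.00), so this observation has high leverage and can move the slope substantially.

Step 1: Update the sums with the new point (n goes from 11 to 12)
Σx  = 44.03 + 15.07 = 59.10
Σy  = 294.45 + 43.10 = 337.55
Σx² = 203.2313 + 15.07² = 203.2313 + 227.1049 = 430.3362
Σxy = 1242.4697 + 15.07×43.10 = 1242.4697 + 649.5170 = 1891.9867

Step 2: Recompute the slope with b₁ = (nΣxy − ΣxΣy) / (nΣx² − (Σx)²)
Numerator   = 12×1891.9867 − 59.10×337.55 = 22703.8404 − 19949.2050 = 2754.6354
Denominator = 12×430.3362 − 59.10² = 5164.0344 − 3492.8100 = 1671.2244
b₁(new) = 2754.6354 / 1671.2244 = 1.6483

(Same formula on the original sums: (11×1242.4697 − 44.03×294.45) / (11×203.2313 − 44.03²) = 702.5332 / 296.9034 = 2.3662, matching the given fit.)

Step 3: Change in slope
Δβ₁ = 1.6483 − 2.3662 = -0.7179
Relative change = -0.7179 / 2.3662 × 100% = -30.3%
→ the slope decreases when the point is added.

A high-leverage point only changes the slope if it is off the original line; here y = 43.10 is below the original trend, so the slope decreases.
In practice: investigate whether it comes from the same population as the rest of the sample; check such a point for data-entry or measurement error.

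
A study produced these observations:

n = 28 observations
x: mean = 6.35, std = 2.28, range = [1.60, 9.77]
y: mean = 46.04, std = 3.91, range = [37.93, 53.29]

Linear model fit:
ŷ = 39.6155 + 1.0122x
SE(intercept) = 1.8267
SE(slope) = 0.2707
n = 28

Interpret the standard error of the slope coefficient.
SE(slope) = 0.2707 measures the uncertainty in the estimated slope. The coefficient is estimated with moderate precision (SE/|β̂₁| = 26.7%).

What SE measures:
- The standard error quantifies the sampling variability of the coefficient estimate
- It is the estimated standard deviation of β̂₁ across hypothetical repeated samples of the same size
- Smaller SE → more precise estimate

Relative precision:
- SE / |β̂₁| = 0.2707 / 1.0122 = 26.7%
- Rule of thumb (under 20%: precise; 20% to under 50%: moderately precise; 50% or more: imprecise) → moderately precise

Link to interval estimation: a confidence interval for β₁ is β̂₁ ± t* × 0.2707, so SE sets the half-width per unit of t*.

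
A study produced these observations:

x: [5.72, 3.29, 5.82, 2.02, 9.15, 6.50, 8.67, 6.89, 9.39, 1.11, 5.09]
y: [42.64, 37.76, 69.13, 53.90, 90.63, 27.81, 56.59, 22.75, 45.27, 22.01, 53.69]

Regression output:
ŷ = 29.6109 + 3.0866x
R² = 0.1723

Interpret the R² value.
The model explains 17.23% of the variance in y (R² = 0.1723), leaving 82.77% unexplained; the fit is weak.

R² = 1 − SS_res/SS_tot compares the residual scatter to the total scatter of y about its mean.

Here R² = 0.1723:
- Explained: 17.23% of the variation in y
- Unexplained (residual): 100% − 17.23% = 82.77%
- Rule of thumb (below 0.3 weak; 0.3 to below 0.7 moderate; 0.7 and above strong) → weak

Calculation: R² = 1 − (SS_res / SS_tot), where SS_res is the sum of squared residuals and SS_tot the total sum of squares.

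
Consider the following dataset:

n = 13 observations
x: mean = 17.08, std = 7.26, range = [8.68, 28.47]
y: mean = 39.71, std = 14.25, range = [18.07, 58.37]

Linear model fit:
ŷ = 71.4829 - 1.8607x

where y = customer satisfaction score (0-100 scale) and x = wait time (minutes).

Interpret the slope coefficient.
On average, satisfaction score is about 1.8607 points lower for every extra minute of wait time.

β₁ = -1.8607 is the change in predicted satisfaction score (points) per additional minute of wait time.

Interpretation:
- Wait time up by 1 minute → predicted satisfaction score decreases by 1.8607 points
- This is a linear approximation: the same per-unit change is assumed across the whole observed x range

The intercept β₀ = 71.4829 is the predicted satisfaction score when wait time = 0; since the smallest observed x is 8.68, this is an extrapolation and mainly anchors the line.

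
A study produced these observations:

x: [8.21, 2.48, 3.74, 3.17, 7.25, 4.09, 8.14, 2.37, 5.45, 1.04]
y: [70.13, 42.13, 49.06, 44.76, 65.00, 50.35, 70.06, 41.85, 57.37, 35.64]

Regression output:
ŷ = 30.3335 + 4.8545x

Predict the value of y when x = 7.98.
ŷ = 69.0724

Plug x = 7.98 into the fitted line:

ŷ = 30.3335 + 4.8545 × 7.98
ŷ = 30.3335 + 38.7389
ŷ = 69.0724

This is a point prediction; actual observations scatter around it by roughly the residual standard deviation.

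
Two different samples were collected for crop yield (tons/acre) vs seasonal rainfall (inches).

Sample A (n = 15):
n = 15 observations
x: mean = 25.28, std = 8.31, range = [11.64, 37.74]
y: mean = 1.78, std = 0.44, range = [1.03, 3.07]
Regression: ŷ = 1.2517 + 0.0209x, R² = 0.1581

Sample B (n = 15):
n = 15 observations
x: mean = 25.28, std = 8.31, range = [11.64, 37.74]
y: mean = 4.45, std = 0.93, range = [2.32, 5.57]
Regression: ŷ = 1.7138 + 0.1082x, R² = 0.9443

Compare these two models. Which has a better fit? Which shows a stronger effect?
Model B has the better fit (R² = 0.9443 vs 0.1581). Model B shows the stronger effect (|β₁| = 0.1082 vs 0.0209).

Model Comparison:

Goodness of fit (R²):
- Model A: R² = 0.1581 → 15.81% of variance in crop yield explained
- Model B: R² = 0.9443 → 94.43% of variance in crop yield explained
- 0.9443 > 0.1581 → Model B has the better fit

Which has the larger per-inch effect? (|β₁|)
- Model A: β₁ = 0.0209 → predicted crop yield rises 0.0209 tons/acre per additional inch of rainfall
- Model B: β₁ = 0.1082 → predicted crop yield rises 0.1082 tons/acre per additional inch of rainfall
- |0.0209| < |0.1082| → Model B shows the stronger marginal effect

Note: The two samples could reflect different populations, time periods, or measurement quality.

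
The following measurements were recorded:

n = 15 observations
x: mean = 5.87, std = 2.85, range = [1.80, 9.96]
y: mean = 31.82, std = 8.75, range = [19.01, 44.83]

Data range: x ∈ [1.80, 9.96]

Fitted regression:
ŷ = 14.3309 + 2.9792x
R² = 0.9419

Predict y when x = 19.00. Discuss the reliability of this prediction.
ŷ = 70.9357, but this is extrapolation (above the data range [1.80, 9.96]) and may be unreliable.

Prediction calculation:
ŷ = 14.3309 + 2.9792 × 19.00
ŷ = 70.9357

Reliability:
- Data range: x ∈ [1.80, 9.96]
- Prediction point: x = 19.00 is 9.04 units above the observed range → this is EXTRAPOLATION, not interpolation

Why that matters here:
- The linear relationship may not hold outside the observed range
- R² describes fit only over the sampled x values; it says nothing about behaviour beyond them
- Real relationships often flatten, saturate, or turn nonlinear at extremes

A defensible statement: 'if the linear trend continued to x = 19.00, y would be about 70.9357' — the premise is untested.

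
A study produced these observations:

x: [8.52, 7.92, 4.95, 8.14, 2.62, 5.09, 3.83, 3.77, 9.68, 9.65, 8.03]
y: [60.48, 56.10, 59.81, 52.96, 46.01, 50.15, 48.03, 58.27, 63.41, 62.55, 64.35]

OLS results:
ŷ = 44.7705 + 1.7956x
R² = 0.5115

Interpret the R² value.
The model explains 51.15% of the variance in y (R² = 0.5115), leaving 48.85% unexplained; the fit is moderate.

R² (coefficient of determination) measures the proportion of variance in y explained by the regression model.

Here R² = 0.5115:
- Explained: 51.15% of the variation in y
- Unexplained (residual): 100% − 51.15% = 48.85%
- Rule of thumb (below 0.3 weak; 0.3 to below 0.7 moderate; 0.7 and above strong) → moderate

Note: R² says nothing about causation, and a high R² does not by itself mean the linear form is appropriate — check the residuals.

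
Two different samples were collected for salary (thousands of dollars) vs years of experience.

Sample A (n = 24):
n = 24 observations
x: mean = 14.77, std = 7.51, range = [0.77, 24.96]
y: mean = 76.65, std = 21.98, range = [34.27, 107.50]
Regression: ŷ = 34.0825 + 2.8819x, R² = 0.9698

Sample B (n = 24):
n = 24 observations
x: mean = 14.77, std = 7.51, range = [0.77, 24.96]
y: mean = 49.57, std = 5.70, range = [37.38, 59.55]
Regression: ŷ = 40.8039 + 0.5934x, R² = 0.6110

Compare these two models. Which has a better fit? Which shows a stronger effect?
Model A has the better fit (R² = 0.9698 vs 0.6110). Model A shows the stronger effect (|β₁| = 2.8819 vs 0.5934).

Model Comparison:

Goodness of fit (R²):
- Model A: R² = 0.9698 → 96.98% of variance in salary explained
- Model B: R² = 0.6110 → 61.10% of variance in salary explained
- 0.9698 > 0.6110 → Model A has the better fit

Which has the larger per-year effect? (|β₁|)
- Model A: β₁ = 2.8819 → predicted salary rises 2.8819 thousand dollars per additional year of experience
- Model B: β₁ = 0.5934 → predicted salary rises 0.5934 thousand dollars per additional year of experience
- |2.8819| > |0.5934| → Model A shows the stronger marginal effect

Note: R² measures how tightly points cluster around the line; β₁ measures how steep the line is — they answer different questions.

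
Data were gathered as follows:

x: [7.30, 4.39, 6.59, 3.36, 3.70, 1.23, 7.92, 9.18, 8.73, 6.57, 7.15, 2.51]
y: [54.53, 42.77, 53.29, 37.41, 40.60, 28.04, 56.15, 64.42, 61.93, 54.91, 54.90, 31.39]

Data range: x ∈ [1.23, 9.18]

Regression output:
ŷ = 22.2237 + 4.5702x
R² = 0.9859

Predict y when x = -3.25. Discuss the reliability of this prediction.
The equation gives ŷ = 7.3706; however x = -3.25 is 4.48 units below the observed range, so this extrapolated value should not be trusted.

Prediction calculation:
ŷ = 22.2237 + 4.5702 × (-3.25)
ŷ = 7.3706

Reliability:
- Data range: x ∈ [1.23, 9.18]
- Prediction point: x = -3.25 is 4.48 units below the observed range → this is EXTRAPOLATION, not interpolation

Why that matters here:
- The linear relationship may not hold outside the observed range
- Real relationships often flatten, saturate, or turn nonlinear at extremes

Report the number if required, but flag clearly that it is an extrapolation.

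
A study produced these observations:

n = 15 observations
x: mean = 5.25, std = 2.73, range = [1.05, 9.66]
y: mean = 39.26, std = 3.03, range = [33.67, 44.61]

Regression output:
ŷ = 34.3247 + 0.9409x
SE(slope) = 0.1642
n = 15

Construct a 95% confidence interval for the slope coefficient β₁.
The 95% CI for β₁ is (0.5862, 1.2956)

Confidence interval for the slope:

The 95% CI for β₁ is: β̂₁ ± t*(α/2, n-2) × SE(β̂₁)

Step 1: Find critical t-value
- Confidence level = 0.95
- Degrees of freedom = n - 2 = 15 - 2 = 13
- t*(α/2, 13) = 2.1604

Step 2: Calculate margin of error
Margin = 2.1604 × 0.1642 = 0.3547

Step 3: Construct interval
CI = 0.9409 ± 0.3547
CI = (0.5862, 1.2956)

Interpretation: each one-unit increase in x is associated with a change in mean y of between 0.5862 and 1.2956, with 95% confidence.
Since 0 is outside the interval, a two-sided test at α = 0.05 would reject H₀: β₁ = 0.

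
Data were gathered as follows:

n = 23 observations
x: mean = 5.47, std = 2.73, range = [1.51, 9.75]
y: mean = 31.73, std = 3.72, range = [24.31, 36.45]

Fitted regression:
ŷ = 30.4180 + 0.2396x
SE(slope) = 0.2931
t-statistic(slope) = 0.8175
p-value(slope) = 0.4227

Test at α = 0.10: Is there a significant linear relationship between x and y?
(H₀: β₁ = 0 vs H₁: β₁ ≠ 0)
Since p-value = 0.4227 ≥ α = 0.10, fail to reject H₀ — the slope is not significantly different from 0.

Hypothesis test for the slope coefficient:

H₀: β₁ = 0 (no linear relationship)
H₁: β₁ ≠ 0 (linear relationship exists)

Test statistic: t = β̂₁ / SE(β̂₁) = 0.2396 / 0.2931 = 0.8175

With df = 21, the two-sided p-value for |t| = 0.8175 is 0.4227.

Decision rule: reject H₀ if p-value < α.
p-value = 0.4227 ≥ α = 0.10 → fail to reject H₀.

There is not sufficient evidence at the 10% significance level to conclude that a linear relationship exists between x and y.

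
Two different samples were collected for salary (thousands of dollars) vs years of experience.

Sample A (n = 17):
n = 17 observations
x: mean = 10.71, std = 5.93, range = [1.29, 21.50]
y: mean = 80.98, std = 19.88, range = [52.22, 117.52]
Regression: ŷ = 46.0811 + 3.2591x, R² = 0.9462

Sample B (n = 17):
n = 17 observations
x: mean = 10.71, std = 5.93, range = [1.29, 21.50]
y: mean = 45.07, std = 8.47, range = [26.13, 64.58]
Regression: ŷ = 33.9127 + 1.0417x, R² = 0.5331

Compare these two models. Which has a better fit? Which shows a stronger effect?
Model A has the better fit (R² = 0.9462 vs 0.5331). Model A shows the stronger effect (|β₁| = 3.2591 vs 1.0417).

Model Comparison:

Which explains more variance? (R²)
- Model A: R² = 0.9462 → 94.62% of variance in salary explained
- Model B: R² = 0.5331 → 53.31% of variance in salary explained
- 0.9462 > 0.5331 → Model A has the better fit

Which has the larger per-year effect? (|β₁|)
- Model A: β₁ = 3.2591 → predicted salary rises 3.2591 thousand dollars per additional year of experience
- Model B: β₁ = 1.0417 → predicted salary rises 1.0417 thousand dollars per additional year of experience
- |3.2591| > |1.0417| → Model A shows the stronger marginal effect

Notes:
- R² measures how tightly points cluster around the line; β₁ measures how steep the line is — they answer different questions.
- A better fit (higher R²) doesn't necessarily mean a more important relationship.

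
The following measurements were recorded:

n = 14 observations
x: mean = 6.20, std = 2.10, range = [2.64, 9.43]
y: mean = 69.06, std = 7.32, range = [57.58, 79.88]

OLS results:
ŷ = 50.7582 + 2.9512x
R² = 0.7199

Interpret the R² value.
The model explains 71.99% of the variance in y (R² = 0.7199), leaving 28.01% unexplained; the fit is strong.

R² (coefficient of determination) measures the proportion of variance in y explained by the regression model.

Here R² = 0.7199:
- Explained: 71.99% of the variation in y
- Unexplained (residual): 100% − 71.99% = 28.01%
- Rule of thumb (below 0.3 weak; 0.3 to below 0.7 moderate; 0.7 and above strong) → strong

Note: R² never decreases when predictors are added, so it should not be used alone to compare models of different size.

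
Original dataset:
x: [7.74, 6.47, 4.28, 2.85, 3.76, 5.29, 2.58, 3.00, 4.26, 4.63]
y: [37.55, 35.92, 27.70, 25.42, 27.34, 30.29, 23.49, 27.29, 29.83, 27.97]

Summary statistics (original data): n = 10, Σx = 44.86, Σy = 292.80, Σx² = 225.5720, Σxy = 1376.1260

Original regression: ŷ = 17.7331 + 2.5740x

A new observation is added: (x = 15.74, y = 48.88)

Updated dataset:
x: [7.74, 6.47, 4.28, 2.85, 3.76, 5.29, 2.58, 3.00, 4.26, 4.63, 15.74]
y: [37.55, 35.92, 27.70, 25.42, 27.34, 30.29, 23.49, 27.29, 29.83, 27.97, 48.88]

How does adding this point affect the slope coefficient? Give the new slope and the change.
Adding the point moves β₁ from 2.5740 to 1.8868, i.e. it decreases by 0.6872 (-26.7%).

x = 15.74 lies well outside the original x-range [2.58, 7.74] (x̄ ≈ 4.49), so this observation has high leverage and can move the slope substantially.

Step 1: Update the sums with the new point (n goes from 10 to 11)
Σx  = 44.86 + 15.74 = 60.60
Σy  = 292.80 + 48.88 = 341.68
Σx² = 225.5720 + 15.74² = 225.5720 + 247.7476 = 473.3196
Σxy = 1376.1260 + 15.74×48.88 = 1376.1260 + 769.3712 = 2145.4972

Step 2: Recompute the slope with b₁ = (nΣxy − ΣxΣy) / (nΣx² − (Σx)²)
Numerator   = 11×2145.4972 − 60.60×341.68 = 23600.4692 − 20705.8080 = 2894.6612
Denominator = 11×473.3196 − 60.60² = 5206.5156 − 3672.3600 = 1534.1556
b₁(new) = 2894.6612 / 1534.1556 = 1.8868

(Same formula on the original sums: (10×1376.1260 − 44.86×292.80) / (10×225.5720 − 44.86²) = 626.2520 / 243.3004 = 2.5740, matching the given fit.)

Step 3: Change in slope
Δβ₁ = 1.8868 − 2.5740 = -0.6872
Relative change = -0.6872 / 2.5740 × 100% = -26.7%
→ the slope decreases when the point is added.

A high-leverage point only changes the slope if it is off the original line; here y = 48.88 is below the original trend, so the slope decreases.
In practice: refit with and without it and report both if conclusions differ; examine leverage (hᵢ) and Cook's distance rather than deleting it automatically.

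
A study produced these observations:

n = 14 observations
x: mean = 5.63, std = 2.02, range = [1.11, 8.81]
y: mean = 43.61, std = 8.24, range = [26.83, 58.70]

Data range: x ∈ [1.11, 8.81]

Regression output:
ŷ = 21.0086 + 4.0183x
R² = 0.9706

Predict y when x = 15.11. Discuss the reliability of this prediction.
ŷ = 81.7251 (extrapolation — x = 15.11 lies outside [1.11, 8.81], so reliability is low).

Prediction calculation:
ŷ = 21.0086 + 4.0183 × 15.11
ŷ = 81.7251

Reliability:
- Data range: x ∈ [1.11, 8.81]
- Prediction point: x = 15.11 is 6.30 units above the observed range → this is EXTRAPOLATION, not interpolation

Why that matters here:
- Real relationships often flatten, saturate, or turn nonlinear at extremes
- The linear relationship may not hold outside the observed range

The R² = 0.9706 only validates the fit within [1.11, 8.81]; treat ŷ = 81.7251 with caution.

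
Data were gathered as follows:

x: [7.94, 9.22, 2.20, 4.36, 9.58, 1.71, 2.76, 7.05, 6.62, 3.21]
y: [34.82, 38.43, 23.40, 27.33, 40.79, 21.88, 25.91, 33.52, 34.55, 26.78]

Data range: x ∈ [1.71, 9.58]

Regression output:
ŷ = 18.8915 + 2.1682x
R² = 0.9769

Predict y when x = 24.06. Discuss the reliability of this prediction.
The equation gives ŷ = 71.0584; however x = 24.06 is 14.48 units above the observed range, so this extrapolated value should not be trusted.

Prediction calculation:
ŷ = 18.8915 + 2.1682 × 24.06
ŷ = 71.0584

Reliability:
- Data range: x ∈ [1.71, 9.58]
- Prediction point: x = 24.06 is 14.48 units above the observed range → this is EXTRAPOLATION, not interpolation

Why that matters here:
- The standard error of prediction grows with (x − x̄)², and x = 24.06 is far from x̄ = 5.46
- There are no observations near this x to validate the fitted line there

Report the number if required, but flag clearly that it is an extrapolation.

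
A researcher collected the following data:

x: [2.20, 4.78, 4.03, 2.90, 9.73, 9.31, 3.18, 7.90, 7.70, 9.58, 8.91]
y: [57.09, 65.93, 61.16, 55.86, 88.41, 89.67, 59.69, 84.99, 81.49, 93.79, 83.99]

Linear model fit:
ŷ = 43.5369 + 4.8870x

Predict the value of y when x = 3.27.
ŷ = 59.5174

Plug x = 3.27 into the fitted line:

ŷ = 43.5369 + 4.8870 × 3.27
ŷ = 43.5369 + 15.9805
ŷ = 59.5174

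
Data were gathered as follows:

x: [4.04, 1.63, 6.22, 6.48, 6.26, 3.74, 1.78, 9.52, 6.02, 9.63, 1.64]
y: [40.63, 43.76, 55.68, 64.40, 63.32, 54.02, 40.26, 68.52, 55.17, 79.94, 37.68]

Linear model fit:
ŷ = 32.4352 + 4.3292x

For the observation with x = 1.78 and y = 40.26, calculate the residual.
Residual = 0.1188

The residual is the difference between the actual value and the predicted value:

Residual = y - ŷ

Step 1: Calculate predicted value
ŷ = 32.4352 + 4.3292 × 1.78
ŷ = 40.1412

Step 2: Calculate residual
Residual = 40.26 - 40.1412
Residual = 0.1188

Sign check: y > ŷ, so the point is above the line and the fit underestimates here.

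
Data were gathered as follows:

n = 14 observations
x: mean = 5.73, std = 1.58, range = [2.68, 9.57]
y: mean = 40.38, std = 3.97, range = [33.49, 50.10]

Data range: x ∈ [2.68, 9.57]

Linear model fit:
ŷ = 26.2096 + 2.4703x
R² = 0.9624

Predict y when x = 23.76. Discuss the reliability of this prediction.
ŷ = 84.9039, but this is extrapolation (above the data range [2.68, 9.57]) and may be unreliable.

Prediction calculation:
ŷ = 26.2096 + 2.4703 × 23.76
ŷ = 84.9039

Reliability:
- Data range: x ∈ [2.68, 9.57]
- Prediction point: x = 23.76 is 14.19 units above the observed range → this is EXTRAPOLATION, not interpolation

Why that matters here:
- The standard error of prediction grows with (x − x̄)², and x = 23.76 is far from x̄ = 5.73
- The linear relationship may not hold outside the observed range
- Real relationships often flatten, saturate, or turn nonlinear at extremes

The R² = 0.9624 only validates the fit within [2.68, 9.57]; treat ŷ = 84.9039 with caution.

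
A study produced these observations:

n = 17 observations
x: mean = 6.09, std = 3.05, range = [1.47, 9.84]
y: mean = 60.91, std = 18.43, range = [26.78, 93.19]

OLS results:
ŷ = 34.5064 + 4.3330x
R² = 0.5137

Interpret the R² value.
The model explains 51.37% of the variance in y (R² = 0.5137), leaving 48.63% unexplained; the fit is moderate.

R² = 1 − SS_res/SS_tot compares the residual scatter to the total scatter of y about its mean.

Here R² = 0.5137:
- Explained: 51.37% of the variation in y
- Unexplained (residual): 100% − 51.37% = 48.63%
- Rule of thumb (below 0.3 weak; 0.3 to below 0.7 moderate; 0.7 and above strong) → moderate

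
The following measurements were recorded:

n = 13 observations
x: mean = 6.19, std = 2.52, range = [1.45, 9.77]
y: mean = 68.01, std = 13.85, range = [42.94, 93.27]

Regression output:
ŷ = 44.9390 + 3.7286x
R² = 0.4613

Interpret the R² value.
About 46.13% of the variability in y is accounted for by the regression on x (R² = 0.4613) — a moderate linear fit.

R² (coefficient of determination) measures the proportion of variance in y explained by the regression model.

Here R² = 0.4613:
- Explained: 46.13% of the variation in y
- Unexplained (residual): 100% − 46.13% = 53.87%
- Rule of thumb (below 0.3 weak; 0.3 to below 0.7 moderate; 0.7 and above strong) → moderate

Equivalently, for simple linear regression R² = r², so |r| = √0.4613 ≈ 0.6792.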